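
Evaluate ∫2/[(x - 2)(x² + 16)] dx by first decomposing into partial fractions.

Cover-up at x=2: A = 2/(2²+16) = 1/10. Coeff matching: B = -1/10, C = -1/5. Decomposition: (1/10)/(x - 2) - ((1/10)x + 1/5)/(x² + 16). Integrate: linear → ln, quadratic → (1/2)ln + arctan: (1/10) ln|(x - 2)| - (1/20) ln(x² + 16) - (1/20) arctan(x/4) + C


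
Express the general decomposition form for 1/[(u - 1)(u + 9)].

Distinct linear factors: A/(u - 1) + B/(u + 9)


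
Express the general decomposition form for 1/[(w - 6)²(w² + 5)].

Repeated linear + quadratic: α/(w - 6) + β/(w - 6)² + (γw + δ)/(w² + 5)


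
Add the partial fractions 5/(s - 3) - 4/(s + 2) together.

Common denominator (s - 3)(s + 2). Numerator: 5(s + 2) - 4(s - 3) = (5s + 10) - (4s - 12) = s + 22
Result: (s + 22)/[(s - 3)(s + 2)]


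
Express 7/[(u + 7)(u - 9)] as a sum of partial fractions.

7/(u + 7)(u - 9) = P/(u + 7) + Q/(u - 9). P = 7/(-7 - 9) = -7/16, Q = 7/(9 + 7) = 7/16
Result: (-7/16)/(u + 7) + (7/16)/(u - 9)


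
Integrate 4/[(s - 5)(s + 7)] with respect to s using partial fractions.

Decompose: 4/[(s - 5)(s + 7)] = (1/3)/(s - 5) - (1/3)/(s + 7). Integrate each term: (1/3) ln|(s - 5)| - (1/3) ln|(s + 7)| + C


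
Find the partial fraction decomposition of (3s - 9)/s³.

(3s - 9) = As² + Bs + C. At s = 0: C = 3·0 - 9 = -9. Coefficients: A = 0, B = 3
Result: 3/s² - 9/s³


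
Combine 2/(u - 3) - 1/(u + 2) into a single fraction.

Common denominator (u - 3)(u + 2). Numerator: 2(u + 2) - 1(u - 3) = (2u + 4) - (u - 3) = u + 7
Result: (u + 7)/[(u - 3)(u + 2)]


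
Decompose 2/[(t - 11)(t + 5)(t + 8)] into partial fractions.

Using cover-up method: P = 1/152, Q = -1/24, R = 2/57
Result: (1/152)/(t - 11) - (1/24)/(t + 5) + (2/57)/(t + 8)


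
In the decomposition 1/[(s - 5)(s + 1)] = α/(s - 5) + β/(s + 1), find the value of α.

Cover-up at s = 5: α = 1/(5 + 1) = 1/6


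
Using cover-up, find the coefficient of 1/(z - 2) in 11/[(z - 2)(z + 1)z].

Cover (z - 2), set z=2: 11/[(2 + 1)(2 - 0)] = 11/6


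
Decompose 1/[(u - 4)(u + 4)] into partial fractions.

1/(u - 4)(u + 4) = A/(u - 4) + B/(u + 4). A = 1/(4 + 4) = 1/8, B = 1/(-4 - 4) = -1/8
Result: (1/8)/(u - 4) - (1/8)/(u + 4)


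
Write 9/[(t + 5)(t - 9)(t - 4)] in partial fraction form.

Using cover-up method: A = 1/14, B = 9/70, C = -1/5
Result: (1/14)/(t + 5) + (9/70)/(t - 9) - (1/5)/(t - 4)


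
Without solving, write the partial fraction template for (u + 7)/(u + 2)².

Repeated linear factor: A/(u + 2) + B/(u + 2)²


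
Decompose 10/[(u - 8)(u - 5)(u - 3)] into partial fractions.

Using cover-up method: α = 2/3, β = -5/3, γ = 1
Result: (2/3)/(u - 8) - (5/3)/(u - 5) + 1/(u - 3)


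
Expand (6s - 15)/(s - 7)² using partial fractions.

(6s - 15) = α(s - 7) + β. At s = 7: β = 6·7 - 15 = 27. Coeff of s: α = 6
Result: 6/(s - 7) + 27/(s - 7)²


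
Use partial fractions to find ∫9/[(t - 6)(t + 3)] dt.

Decompose: 9/[(t - 6)(t + 3)] = 1/(t - 6) - 1/(t + 3). Integrate each term: ln|(t - 6)| - ln|(t + 3)| + C


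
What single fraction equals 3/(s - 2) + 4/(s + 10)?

Common denominator (s - 2)(s + 10). Numerator: 3(s + 10) + 4(s - 2) = (3s + 30) + (4s - 8) = 7s + 22
Result: (7s + 22)/[(s - 2)(s + 10)]


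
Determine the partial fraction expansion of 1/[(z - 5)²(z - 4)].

Cover-up at z=4: C = 1/(4 - 5)² = 1. Cover-up at z=5: B = 1/(5 - 4) = 1. Comparing z² coeff: A = -C = -1
Result: -1/(z - 5) + 1/(z - 5)² + 1/(z - 4)


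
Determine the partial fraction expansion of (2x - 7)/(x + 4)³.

(2x - 7) = α(x + 4)² + β(x + 4) + γ. At x = -4: γ = 2·(-4) - 7 = -15. Coefficients: α = 0, β = 2
Result: 2/(x + 4)² - 15/(x + 4)³


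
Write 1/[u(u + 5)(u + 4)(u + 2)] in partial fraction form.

Using Heaviside cover-up: (1/40)/u - (1/15)/(u + 5) + (1/8)/(u + 4) - (1/12)/(u + 2)


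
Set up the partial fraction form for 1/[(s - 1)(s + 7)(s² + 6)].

Two linear + quadratic: A/(s - 1) + B/(s + 7) + (Cs + D)/(s² + 6)


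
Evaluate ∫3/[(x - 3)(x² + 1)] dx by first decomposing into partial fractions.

Cover-up at x=3: α = 3/(3²+1) = 3/10. Coeff matching: β = -3/10, γ = -9/10. Decomposition: (3/10)/(x - 3) - ((3/10)x + 9/10)/(x² + 1). Integrate: linear → ln, quadratic → (1/2)ln + arctan: (3/10) ln|(x - 3)| - (3/20) ln(x² + 1) - (9/10) arctan(x) + C


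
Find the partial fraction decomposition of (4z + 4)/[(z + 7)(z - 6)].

At z=-7: P = (4·(-7) + 4)/(-7 - 6) = 24/13. At z=6: Q = (4·6 + 4)/(6 + 7) = 28/13
Result: (24/13)/(z + 7) + (28/13)/(z - 6)


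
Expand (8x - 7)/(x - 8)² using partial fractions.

(8x - 7) = α(x - 8) + β. At x = 8: β = 8·8 - 7 = 57. Coeff of x: α = 8
Result: 8/(x - 8) + 57/(x - 8)²


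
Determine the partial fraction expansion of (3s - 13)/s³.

(3s - 13) = As² + Bs + C. At s = 0: C = 3·0 - 13 = -13. Coefficients: A = 0, B = 3
Result: 3/s² - 13/s³


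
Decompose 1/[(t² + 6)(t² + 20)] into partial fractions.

Coefficient matching gives α = γ = 0, β = 1/(20-6) = 1/14, δ = -β = -1/14
Result: (1/14)/(t² + 6) - (1/14)/(t² + 20)


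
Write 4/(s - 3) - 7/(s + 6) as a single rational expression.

Common denominator (s - 3)(s + 6). Numerator: 4(s + 6) - 7(s - 3) = (4s + 24) - (7s - 21) = -3s + 45
Result: (-3s + 45)/[(s - 3)(s + 6)]


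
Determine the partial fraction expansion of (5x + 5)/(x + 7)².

(5x + 5) = A(x + 7) + B. At x = -7: B = 5·(-7) + 5 = -30. Coeff of x: A = 5
Result: 5/(x + 7) - 30/(x + 7)²


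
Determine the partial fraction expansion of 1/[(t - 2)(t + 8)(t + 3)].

Using cover-up method: P = 1/50, Q = 1/50, R = -1/25
Result: (1/50)/(t - 2) + (1/50)/(t + 8) - (1/25)/(t + 3)


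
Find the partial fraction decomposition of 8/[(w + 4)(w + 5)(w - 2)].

Using cover-up method: α = -4/3, β = 8/7, γ = 4/21
Result: (-4/3)/(w + 4) + (8/7)/(w + 5) + (4/21)/(w - 2)


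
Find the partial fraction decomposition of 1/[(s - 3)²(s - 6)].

Cover-up at s=6: R = 1/(6 - 3)² = 1/9. Cover-up at s=3: Q = 1/(3 - 6) = -1/3. Comparing s² coeff: P = -R = -1/9
Result: (-1/9)/(s - 3) - (1/3)/(s - 3)² + (1/9)/(s - 6)


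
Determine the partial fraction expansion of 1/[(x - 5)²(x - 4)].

Cover-up at x=4: C = 1/(4 - 5)² = 1. Cover-up at x=5: B = 1/(5 - 4) = 1. Comparing x² coeff: A = -C = -1
Result: -1/(x - 5) + 1/(x - 5)² + 1/(x - 4)


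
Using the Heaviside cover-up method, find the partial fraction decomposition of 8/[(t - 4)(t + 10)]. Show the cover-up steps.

Cover (t - 4): set t=4, get P = 8/(4 + 10) = 4/7. Cover (t + 10): set t=-10, get Q = 8/(-10 - 4) = -4/7.
Result: (4/7)/(t - 4) - (4/7)/(t + 10)


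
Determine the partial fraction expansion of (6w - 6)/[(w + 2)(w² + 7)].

At w=-2: P = (6·(-2) - 6)/((-2)² + 7) = -18/11. Q = -P = 18/11, R = 6 - (-2)·P = 30/11
Result: (-18/11)/(w + 2) + ((18/11)w + 30/11)/(w² + 7)


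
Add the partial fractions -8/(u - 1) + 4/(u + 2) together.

Common denominator (u - 1)(u + 2). Numerator: -8(u + 2) + 4(u - 1) = (-8u - 16) + (4u - 4) = -4u - 20
Result: (-4u - 20)/[(u - 1)(u + 2)]


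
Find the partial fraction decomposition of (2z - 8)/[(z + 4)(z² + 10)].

At z=-4: P = (2·(-4) - 8)/((-4)² + 10) = -8/13. Q = -P = 8/13, R = 2 - (-4)·P = -6/13
Result: (-8/13)/(z + 4) + ((8/13)z - 6/13)/(z² + 10)


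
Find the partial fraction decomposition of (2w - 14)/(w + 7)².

(2w - 14) = A(w + 7) + B. At w = -7: B = 2·(-7) - 14 = -28. Coeff of w: A = 2
Result: 2/(w + 7) - 28/(w + 7)²


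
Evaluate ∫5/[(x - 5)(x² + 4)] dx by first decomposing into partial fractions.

Cover-up at x=5: α = 5/(5²+4) = 5/29. Coeff matching: β = -5/29, γ = -25/29. Decomposition: (5/29)/(x - 5) - ((5/29)x + 25/29)/(x² + 4). Integrate: linear → ln, quadratic → (1/2)ln + arctan: (5/29) ln|(x - 5)| - (5/58) ln(x² + 4) - (25/58) arctan(x/2) + C


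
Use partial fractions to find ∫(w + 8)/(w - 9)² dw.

Decompose: A = 1, B = 1·9 + 8 = 17, so (w + 8)/(w - 9)² = 1/(w - 9) + 17/(w - 9)². Integrate: ∫ A/(w - 9) dw = ln|(w - 9)|; ∫ B/(w - 9)² dw = -17/(w - 9). Sum: ln|(w - 9)| - 17/(w - 9) + C


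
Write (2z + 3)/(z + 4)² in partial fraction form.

(2z + 3) = A(z + 4) + B. At z = -4: B = 2·(-4) + 3 = -5. Coeff of z: A = 2
Result: 2/(z + 4) - 5/(z + 4)²


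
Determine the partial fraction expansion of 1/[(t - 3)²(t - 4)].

Cover-up at t=4: C = 1/(4 - 3)² = 1. Cover-up at t=3: B = 1/(3 - 4) = -1. Comparing t² coeff: A = -C = -1
Result: -1/(t - 3) - 1/(t - 3)² + 1/(t - 4)


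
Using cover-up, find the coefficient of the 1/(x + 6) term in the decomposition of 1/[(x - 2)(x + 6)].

Cover (x + 6), set x=-6: 1/((x - 2) at x=-6) = 1/(-8) = -1/8


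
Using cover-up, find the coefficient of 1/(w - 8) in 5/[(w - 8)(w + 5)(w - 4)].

Cover (w - 8), set w=8: 5/[(8 + 5)(8 - 4)] = 5/52


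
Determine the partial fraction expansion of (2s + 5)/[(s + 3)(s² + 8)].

At s=-3: A = (2·(-3) + 5)/((-3)² + 8) = -1/17. B = -A = 1/17, C = 2 - (-3)·A = 31/17
Result: (-1/17)/(s + 3) + ((1/17)s + 31/17)/(s² + 8)


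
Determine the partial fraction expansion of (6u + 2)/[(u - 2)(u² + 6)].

At u=2: α = (6·2 + 2)/(2² + 6) = 7/5. β = -α = -7/5, γ = 6 - 2·α = 16/5
Result: (7/5)/(u - 2) - ((7/5)u - 16/5)/(u² + 6)


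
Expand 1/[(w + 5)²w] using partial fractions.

Cover-up at w=0: γ = 1/(0 + 5)² = 1/25. Cover-up at w=-5: β = 1/(-5 - 0) = -1/5. Comparing w² coeff: α = -γ = -1/25
Result: (-1/25)/(w + 5) - (1/5)/(w + 5)² + (1/25)/w


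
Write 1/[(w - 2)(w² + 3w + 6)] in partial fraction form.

Cover-up at w = 2: α = 1/(2² + 3·2 + 6) = 1/16. Then β = -α = -1/16, γ = -α·(3 + 2) = -5/16
Result: (1/16)/(w - 2) - ((1/16)w + 5/16)/(w² + 3w + 6)


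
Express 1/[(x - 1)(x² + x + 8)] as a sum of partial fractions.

Cover-up at x = 1: P = 1/(1² + 1·1 + 8) = 1/10. Then Q = -P = -1/10, R = -P·(1 + 1) = -1/5
Result: (1/10)/(x - 1) - ((1/10)x + 1/5)/(x² + x + 8)


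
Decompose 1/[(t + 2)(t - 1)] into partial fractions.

1/(t + 2)(t - 1) = A/(t + 2) + B/(t - 1). A = 1/(-2 - 1) = -1/3, B = 1/(1 + 2) = 1/3
Result: (-1/3)/(t + 2) + (1/3)/(t - 1)


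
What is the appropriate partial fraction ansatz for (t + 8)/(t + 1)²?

Repeated linear factor: α/(t + 1) + β/(t + 1)²


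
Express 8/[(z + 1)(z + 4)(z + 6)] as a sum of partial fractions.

Using cover-up method: P = 8/15, Q = -4/3, R = 4/5
Result: (8/15)/(z + 1) - (4/3)/(z + 4) + (4/5)/(z + 6)


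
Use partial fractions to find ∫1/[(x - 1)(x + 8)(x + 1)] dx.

Cover-up: A = 1/18, B = 1/63, C = -1/14. Decomposition: (1/18)/(x - 1) + (1/63)/(x + 8) - (1/14)/(x + 1). Integrate each term: (1/18) ln|(x - 1)| + (1/63) ln|(x + 8)| - (1/14) ln|(x + 1)| + C


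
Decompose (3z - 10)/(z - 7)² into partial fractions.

(3z - 10) = P(z - 7) + Q. At z = 7: Q = 3·7 - 10 = 11. Coeff of z: P = 3
Result: 3/(z - 7) + 11/(z - 7)²


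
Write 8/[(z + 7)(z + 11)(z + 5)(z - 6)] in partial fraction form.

Using Heaviside cover-up: (1/13)/(z + 7) - (1/51)/(z + 11) - (2/33)/(z + 5) + (8/2431)/(z - 6)


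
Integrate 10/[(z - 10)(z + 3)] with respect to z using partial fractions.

Decompose: 10/[(z - 10)(z + 3)] = (10/13)/(z - 10) - (10/13)/(z + 3). Integrate each term: (10/13) ln|(z - 10)| - (10/13) ln|(z + 3)| + C


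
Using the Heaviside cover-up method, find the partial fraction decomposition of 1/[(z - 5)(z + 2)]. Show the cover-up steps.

Cover (z - 5): set z=5, get A = 1/(5 + 2) = 1/7. Cover (z + 2): set z=-2, get B = 1/(-2 - 5) = -1/7.
Result: (1/7)/(z - 5) - (1/7)/(z + 2)


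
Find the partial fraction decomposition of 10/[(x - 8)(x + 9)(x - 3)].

Using cover-up method: P = 2/17, Q = 5/102, R = -1/6
Result: (2/17)/(x - 8) + (5/102)/(x + 9) - (1/6)/(x - 3)


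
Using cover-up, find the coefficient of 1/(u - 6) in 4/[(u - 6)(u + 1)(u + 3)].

Cover (u - 6), set u=6: 4/[(6 + 1)(6 + 3)] = 4/63


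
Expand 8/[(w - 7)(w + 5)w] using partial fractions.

Using cover-up method: α = 2/21, β = 2/15, γ = -8/35
Result: (2/21)/(w - 7) + (2/15)/(w + 5) - (8/35)/w


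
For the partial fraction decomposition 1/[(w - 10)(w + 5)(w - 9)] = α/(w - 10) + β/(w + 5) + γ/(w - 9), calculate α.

Cover-up at w = 10: α = 1/[(10 + 5)(10 - 9)] = 1/[(15)(1)] = 1/15


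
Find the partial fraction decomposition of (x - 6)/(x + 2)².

(x - 6) = P(x + 2) + Q. At x = -2: Q = 1·(-2) - 6 = -8. Coeff of x: P = 1
Result: 1/(x + 2) - 8/(x + 2)²


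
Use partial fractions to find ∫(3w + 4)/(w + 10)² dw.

Decompose: P = 3, Q = 3·(-10) + 4 = -26, so (3w + 4)/(w + 10)² = 3/(w + 10) - 26/(w + 10)². Integrate: ∫ P/(w + 10) dw = 3 ln|(w + 10)|; ∫ Q/(w + 10)² dw = 26/(w + 10). Sum: 3 ln|(w + 10)| + 26/(w + 10) + C


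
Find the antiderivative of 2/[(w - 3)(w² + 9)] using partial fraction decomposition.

Cover-up at w=3: α = 2/(3²+9) = 1/9. Coeff matching: β = -1/9, γ = -1/3. Decomposition: (1/9)/(w - 3) - ((1/9)w + 1/3)/(w² + 9). Integrate: linear → ln, quadratic → (1/2)ln + arctan: (1/9) ln|(w - 3)| - (1/18) ln(w² + 9) - (1/9) arctan(w/3) + C


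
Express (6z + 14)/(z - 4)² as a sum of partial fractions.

(6z + 14) = A(z - 4) + B. At z = 4: B = 6·4 + 14 = 38. Coeff of z: A = 6
Result: 6/(z - 4) + 38/(z - 4)²


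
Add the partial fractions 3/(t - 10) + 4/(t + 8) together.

Common denominator (t - 10)(t + 8). Numerator: 3(t + 8) + 4(t - 10) = (3t + 24) + (4t - 40) = 7t - 16
Result: (7t - 16)/[(t - 10)(t + 8)]


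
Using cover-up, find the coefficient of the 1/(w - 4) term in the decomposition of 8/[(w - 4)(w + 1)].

Cover (w - 4), set w=4: 8/((w + 1) at w=4) = 8/(5) = 8/5


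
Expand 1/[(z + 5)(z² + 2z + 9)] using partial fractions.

Cover-up at z = -5: α = 1/((-5)² + 2·(-5) + 9) = 1/24. Then β = -α = -1/24, γ = -α·(2 - 5) = 1/8
Result: (1/24)/(z + 5) - ((1/24)z - 1/8)/(z² + 2z + 9)


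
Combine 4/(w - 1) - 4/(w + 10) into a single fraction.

Common denominator (w - 1)(w + 10). Numerator: 4(w + 10) - 4(w - 1) = (4w + 40) - (4w - 4) = 44
Result: (44)/[(w - 1)(w + 10)]


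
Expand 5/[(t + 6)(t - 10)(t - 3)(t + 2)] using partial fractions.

Using Heaviside cover-up: (-5/576)/(t + 6) + (5/1344)/(t - 10) - (1/63)/(t - 3) + (1/48)/(t + 2)


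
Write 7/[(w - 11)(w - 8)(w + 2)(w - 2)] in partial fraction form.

Using Heaviside cover-up: (7/351)/(w - 11) - (7/180)/(w - 8) - (7/520)/(w + 2) + (7/216)/(w - 2)


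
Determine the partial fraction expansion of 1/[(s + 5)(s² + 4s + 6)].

Cover-up at s = -5: α = 1/((-5)² + 4·(-5) + 6) = 1/11. Then β = -α = -1/11, γ = -α·(4 - 5) = 1/11
Result: (1/11)/(s + 5) - ((1/11)s - 1/11)/(s² + 4s + 6)


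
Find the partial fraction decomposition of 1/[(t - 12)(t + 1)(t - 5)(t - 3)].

Using Heaviside cover-up: (1/819)/(t - 12) - (1/312)/(t + 1) - (1/84)/(t - 5) + (1/72)/(t - 3)


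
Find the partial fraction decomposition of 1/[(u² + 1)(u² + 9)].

Coefficient matching gives α = γ = 0, β = 1/(9-1) = 1/8, δ = -β = -1/8
Result: (1/8)/(u² + 1) - (1/8)/(u² + 9)


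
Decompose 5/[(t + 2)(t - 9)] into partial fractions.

5/(t + 2)(t - 9) = P/(t + 2) + Q/(t - 9). P = 5/(-2 - 9) = -5/11, Q = 5/(9 + 2) = 5/11
Result: (-5/11)/(t + 2) + (5/11)/(t - 9)


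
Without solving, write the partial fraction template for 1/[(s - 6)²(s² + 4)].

Repeated linear + quadratic: P/(s - 6) + Q/(s - 6)² + (Rs + S)/(s² + 4)


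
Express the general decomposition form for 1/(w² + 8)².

Repeated quadratic factor: (Aw + B)/(w² + 8) + (Cw + D)/(w² + 8)²


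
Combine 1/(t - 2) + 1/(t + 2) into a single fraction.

Common denominator (t - 2)(t + 2). Numerator: 1(t + 2) + 1(t - 2) = (t + 2) + (t - 2) = 2t
Result: (2t)/[(t - 2)(t + 2)]


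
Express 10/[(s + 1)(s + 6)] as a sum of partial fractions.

10/(s + 1)(s + 6) = A/(s + 1) + B/(s + 6). A = 10/(-1 + 6) = 2, B = 10/(-6 + 1) = -2
Result: 2/(s + 1) - 2/(s + 6)


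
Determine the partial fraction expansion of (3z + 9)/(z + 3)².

(3z + 9) = P(z + 3) + Q. At z = -3: Q = 3·(-3) + 9 = 0. Coeff of z: P = 3
Result: 3/(z + 3)


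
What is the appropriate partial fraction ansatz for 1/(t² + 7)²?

Repeated quadratic factor: (Pt + Q)/(t² + 7) + (Rt + S)/(t² + 7)²


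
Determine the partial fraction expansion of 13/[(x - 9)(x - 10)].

13/(x - 9)(x - 10) = A/(x - 9) + B/(x - 10). A = 13/(9 - 10) = -13, B = 13/(10 - 9) = 13
Result: -13/(x - 9) + 13/(x - 10)


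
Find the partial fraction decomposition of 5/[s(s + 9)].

5/s(s + 9) = A/s + B/(s + 9). A = 5/(0 + 9) = 5/9, B = 5/(-9 - 0) = -5/9
Result: (5/9)/s - (5/9)/(s + 9)


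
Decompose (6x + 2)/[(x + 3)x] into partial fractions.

At x=-3: A = (6·(-3) + 2)/(-3 - 0) = 16/3. At x=0: B = (6·0 + 2)/(0 + 3) = 2/3
Result: (16/3)/(x + 3) + (2/3)/x


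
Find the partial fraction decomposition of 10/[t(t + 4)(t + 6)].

Using cover-up method: A = 5/12, B = -5/4, C = 5/6
Result: (5/12)/t - (5/4)/(t + 4) + (5/6)/(t + 6)


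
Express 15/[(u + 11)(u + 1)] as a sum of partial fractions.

15/(u + 11)(u + 1) = P/(u + 11) + Q/(u + 1). P = 15/(-11 + 1) = -3/2, Q = 15/(-1 + 11) = 3/2
Result: (-3/2)/(u + 11) + (3/2)/(u + 1)


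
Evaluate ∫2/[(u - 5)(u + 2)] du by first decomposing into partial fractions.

Decompose: 2/[(u - 5)(u + 2)] = (2/7)/(u - 5) - (2/7)/(u + 2). Integrate each term: (2/7) ln|(u - 5)| - (2/7) ln|(u + 2)| + C


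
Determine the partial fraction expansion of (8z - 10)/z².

(8z - 10) = Pz + Q. At z = 0: Q = 8·0 - 10 = -10. Coeff of z: P = 8
Result: 8/z - 10/z²


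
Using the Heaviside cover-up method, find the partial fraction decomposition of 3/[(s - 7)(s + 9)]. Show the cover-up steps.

Cover (s - 7): set s=7, get A = 3/(7 + 9) = 3/16. Cover (s + 9): set s=-9, get B = 3/(-9 - 7) = -3/16.
Result: (3/16)/(s - 7) - (3/16)/(s + 9)


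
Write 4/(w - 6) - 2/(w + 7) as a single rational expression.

Common denominator (w - 6)(w + 7). Numerator: 4(w + 7) - 2(w - 6) = (4w + 28) - (2w - 12) = 2w + 40
Result: (2w + 40)/[(w - 6)(w + 7)]


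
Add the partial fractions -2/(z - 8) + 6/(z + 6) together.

Common denominator (z - 8)(z + 6). Numerator: -2(z + 6) + 6(z - 8) = (-2z - 12) + (6z - 48) = 4z - 60
Result: (4z - 60)/[(z - 8)(z + 6)]


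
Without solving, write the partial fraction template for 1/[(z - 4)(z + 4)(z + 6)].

Three distinct linear factors: α/(z - 4) + β/(z + 4) + γ/(z + 6)


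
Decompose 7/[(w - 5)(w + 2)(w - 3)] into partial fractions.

Using cover-up method: A = 1/2, B = 1/5, C = -7/10
Result: (1/2)/(w - 5) + (1/5)/(w + 2) - (7/10)/(w - 3)


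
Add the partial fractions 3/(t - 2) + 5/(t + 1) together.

Common denominator (t - 2)(t + 1). Numerator: 3(t + 1) + 5(t - 2) = (3t + 3) + (5t - 10) = 8t - 7
Result: (8t - 7)/[(t - 2)(t + 1)]


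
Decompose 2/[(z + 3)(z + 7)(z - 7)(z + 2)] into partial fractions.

Using Heaviside cover-up: (1/20)/(z + 3) - (1/140)/(z + 7) + (1/630)/(z - 7) - (2/45)/(z + 2)


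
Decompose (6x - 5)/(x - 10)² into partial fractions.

(6x - 5) = P(x - 10) + Q. At x = 10: Q = 6·10 - 5 = 55. Coeff of x: P = 6
Result: 6/(x - 10) + 55/(x - 10)²


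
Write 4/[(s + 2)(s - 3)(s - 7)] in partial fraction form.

Using cover-up method: α = 4/45, β = -1/5, γ = 1/9
Result: (4/45)/(s + 2) - (1/5)/(s - 3) + (1/9)/(s - 7)


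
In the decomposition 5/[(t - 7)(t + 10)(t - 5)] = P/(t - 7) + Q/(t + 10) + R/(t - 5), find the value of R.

Cover-up at t = 5: R = 5/[(5 - 7)(5 + 10)] = 5/[(-2)(15)] = -5/30 = -1/6


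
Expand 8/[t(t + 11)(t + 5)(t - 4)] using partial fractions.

Using Heaviside cover-up: (-2/55)/t - (4/495)/(t + 11) + (4/135)/(t + 5) + (2/135)/(t - 4)


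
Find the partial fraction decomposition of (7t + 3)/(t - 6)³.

(7t + 3) = α(t - 6)² + β(t - 6) + γ. At t = 6: γ = 7·6 + 3 = 45. Coefficients: α = 0, β = 7
Result: 7/(t - 6)² + 45/(t - 6)³


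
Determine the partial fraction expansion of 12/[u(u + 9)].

12/u(u + 9) = α/u + β/(u + 9). α = 12/(0 + 9) = 4/3, β = 12/(-9 - 0) = -4/3
Result: (4/3)/u - (4/3)/(u + 9)


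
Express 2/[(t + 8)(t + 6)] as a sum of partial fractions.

2/(t + 8)(t + 6) = A/(t + 8) + B/(t + 6). A = 2/(-8 + 6) = -1, B = 2/(-6 + 8) = 1
Result: -1/(t + 8) + 1/(t + 6)


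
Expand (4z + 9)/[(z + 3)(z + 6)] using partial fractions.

At z=-3: α = (4·(-3) + 9)/(-3 + 6) = -1. At z=-6: β = (4·(-6) + 9)/(-6 + 3) = 5
Result: -1/(z + 3) + 5/(z + 6)


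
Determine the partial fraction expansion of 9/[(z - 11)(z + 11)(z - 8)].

Using cover-up method: A = 3/22, B = 9/418, C = -3/19
Result: (3/22)/(z - 11) + (9/418)/(z + 11) - (3/19)/(z - 8)


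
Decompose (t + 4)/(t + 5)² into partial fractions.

(t + 4) = α(t + 5) + β. At t = -5: β = 1·(-5) + 4 = -1. Coeff of t: α = 1
Result: 1/(t + 5) - 1/(t + 5)²


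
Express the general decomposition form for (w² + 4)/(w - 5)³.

Repeated linear factor (power 3): α/(w - 5) + β/(w - 5)² + γ/(w - 5)³


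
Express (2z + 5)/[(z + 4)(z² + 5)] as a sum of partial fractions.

At z=-4: P = (2·(-4) + 5)/((-4)² + 5) = -1/7. Q = -P = 1/7, R = 2 - (-4)·P = 10/7
Result: (-1/7)/(z + 4) + ((1/7)z + 10/7)/(z² + 5)


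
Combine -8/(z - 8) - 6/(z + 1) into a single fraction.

Common denominator (z - 8)(z + 1). Numerator: -8(z + 1) - 6(z - 8) = (-8z - 8) - (6z - 48) = -14z + 40
Result: (-14z + 40)/[(z - 8)(z + 1)]


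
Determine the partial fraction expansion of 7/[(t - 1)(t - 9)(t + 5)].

Using cover-up method: α = -7/48, β = 1/16, γ = 1/12
Result: (-7/48)/(t - 1) + (1/16)/(t - 9) + (1/12)/(t + 5)


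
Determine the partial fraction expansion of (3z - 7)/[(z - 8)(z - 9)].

At z=8: P = (3·8 - 7)/(8 - 9) = -17. At z=9: Q = (3·9 - 7)/(9 - 8) = 20
Result: -17/(z - 8) + 20/(z - 9)


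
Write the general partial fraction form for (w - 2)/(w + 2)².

Repeated linear factor: α/(w + 2) + β/(w + 2)²


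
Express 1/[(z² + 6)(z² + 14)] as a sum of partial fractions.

Coefficient matching gives A = C = 0, B = 1/(14-6) = 1/8, D = -B = -1/8
Result: (1/8)/(z² + 6) - (1/8)/(z² + 14)


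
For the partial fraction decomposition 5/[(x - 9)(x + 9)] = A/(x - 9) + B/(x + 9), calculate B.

Cover-up at x = -9: B = 5/(-9 - 9) = -5/18


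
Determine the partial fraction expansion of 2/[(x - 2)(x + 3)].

2/(x - 2)(x + 3) = α/(x - 2) + β/(x + 3). α = 2/(2 + 3) = 2/5, β = 2/(-3 - 2) = -2/5
Result: (2/5)/(x - 2) - (2/5)/(x + 3)


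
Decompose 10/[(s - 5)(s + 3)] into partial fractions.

10/(s - 5)(s + 3) = P/(s - 5) + Q/(s + 3). P = 10/(5 + 3) = 5/4, Q = 10/(-3 - 5) = -5/4
Result: (5/4)/(s - 5) - (5/4)/(s + 3)


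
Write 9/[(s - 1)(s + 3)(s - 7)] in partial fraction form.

Using cover-up method: α = -3/8, β = 9/40, γ = 3/20
Result: (-3/8)/(s - 1) + (9/40)/(s + 3) + (3/20)/(s - 7)


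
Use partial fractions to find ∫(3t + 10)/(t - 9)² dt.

Decompose: A = 3, B = 3·9 + 10 = 37, so (3t + 10)/(t - 9)² = 3/(t - 9) + 37/(t - 9)². Integrate: ∫ A/(t - 9) dt = 3 ln|(t - 9)|; ∫ B/(t - 9)² dt = -37/(t - 9). Sum: 3 ln|(t - 9)| - 37/(t - 9) + C


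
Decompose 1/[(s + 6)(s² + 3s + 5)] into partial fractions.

Cover-up at s = -6: A = 1/((-6)² + 3·(-6) + 5) = 1/23. Then B = -A = -1/23, C = -A·(3 - 6) = 3/23
Result: (1/23)/(s + 6) - ((1/23)s - 3/23)/(s² + 3s + 5)


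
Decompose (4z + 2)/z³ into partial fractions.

(4z + 2) = Az² + Bz + C. At z = 0: C = 4·0 + 2 = 2. Coefficients: A = 0, B = 4
Result: 4/z² + 2/z³


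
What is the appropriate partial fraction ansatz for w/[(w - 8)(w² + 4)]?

Linear + irreducible quadratic: α/(w - 8) + (βw + γ)/(w² + 4)


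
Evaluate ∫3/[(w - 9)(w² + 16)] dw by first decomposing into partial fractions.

Cover-up at w=9: A = 3/(9²+16) = 3/97. Coeff matching: B = -3/97, C = -27/97. Decomposition: (3/97)/(w - 9) - ((3/97)w + 27/97)/(w² + 16). Integrate: linear → ln, quadratic → (1/2)ln + arctan: (3/97) ln|(w - 9)| - (3/194) ln(w² + 16) - (27/388) arctan(w/4) + C


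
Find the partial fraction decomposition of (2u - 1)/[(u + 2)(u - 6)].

At u=-2: P = (2·(-2) - 1)/(-2 - 6) = 5/8. At u=6: Q = (2·6 - 1)/(6 + 2) = 11/8
Result: (5/8)/(u + 2) + (11/8)/(u - 6)


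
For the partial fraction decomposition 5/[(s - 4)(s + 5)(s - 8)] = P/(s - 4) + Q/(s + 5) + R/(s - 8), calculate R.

Cover-up at s = 8: R = 5/[(8 - 4)(8 + 5)] = 5/[(4)(13)] = 5/52


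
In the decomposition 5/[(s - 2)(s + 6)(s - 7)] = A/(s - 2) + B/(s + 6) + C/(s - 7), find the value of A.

Cover-up at s = 2: A = 5/[(2 + 6)(2 - 7)] = 5/[(8)(-5)] = -5/40 = -1/8


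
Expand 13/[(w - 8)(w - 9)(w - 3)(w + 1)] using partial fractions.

Using Heaviside cover-up: (-13/45)/(w - 8) + (13/60)/(w - 9) + (13/120)/(w - 3) - (13/360)/(w + 1)


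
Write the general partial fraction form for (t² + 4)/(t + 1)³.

Repeated linear factor (power 3): P/(t + 1) + Q/(t + 1)² + R/(t + 1)³


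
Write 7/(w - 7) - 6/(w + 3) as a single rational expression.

Common denominator (w - 7)(w + 3). Numerator: 7(w + 3) - 6(w - 7) = (7w + 21) - (6w - 42) = w + 63
Result: (w + 63)/[(w - 7)(w + 3)]


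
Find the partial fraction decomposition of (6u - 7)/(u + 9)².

(6u - 7) = A(u + 9) + B. At u = -9: B = 6·(-9) - 7 = -61. Coeff of u: A = 6
Result: 6/(u + 9) - 61/(u + 9)²


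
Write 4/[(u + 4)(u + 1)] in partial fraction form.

4/(u + 4)(u + 1) = A/(u + 4) + B/(u + 1). A = 4/(-4 + 1) = -4/3, B = 4/(-1 + 4) = 4/3
Result: (-4/3)/(u + 4) + (4/3)/(u + 1)


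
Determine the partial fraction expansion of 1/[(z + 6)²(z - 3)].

Cover-up at z=3: γ = 1/(3 + 6)² = 1/81. Cover-up at z=-6: β = 1/(-6 - 3) = -1/9. Comparing z² coeff: α = -γ = -1/81
Result: (-1/81)/(z + 6) - (1/9)/(z + 6)² + (1/81)/(z - 3)


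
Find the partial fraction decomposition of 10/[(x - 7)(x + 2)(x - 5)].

Using cover-up method: A = 5/9, B = 10/63, C = -5/7
Result: (5/9)/(x - 7) + (10/63)/(x + 2) - (5/7)/(x - 5)


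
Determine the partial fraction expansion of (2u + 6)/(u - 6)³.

(2u + 6) = A(u - 6)² + B(u - 6) + C. At u = 6: C = 2·6 + 6 = 18. Coefficients: A = 0, B = 2
Result: 2/(u - 6)² + 18/(u - 6)³


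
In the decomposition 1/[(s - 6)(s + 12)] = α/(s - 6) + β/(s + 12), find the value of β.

Cover-up at s = -12: β = 1/(-12 - 6) = -1/18


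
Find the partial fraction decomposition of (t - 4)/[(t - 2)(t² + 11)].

At t=2: P = (1·2 - 4)/(2² + 11) = -2/15. Q = -P = 2/15, R = 1 - 2·P = 19/15
Result: (-2/15)/(t - 2) + ((2/15)t + 19/15)/(t² + 11)


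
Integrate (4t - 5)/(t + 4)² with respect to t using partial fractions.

Decompose: α = 4, β = 4·(-4) - 5 = -21, so (4t - 5)/(t + 4)² = 4/(t + 4) - 21/(t + 4)². Integrate: ∫ α/(t + 4) dt = 4 ln|(t + 4)|; ∫ β/(t + 4)² dt = 21/(t + 4). Sum: 4 ln|(t + 4)| + 21/(t + 4) + C


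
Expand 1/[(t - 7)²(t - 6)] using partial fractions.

Cover-up at t=6: γ = 1/(6 - 7)² = 1. Cover-up at t=7: β = 1/(7 - 6) = 1. Comparing t² coeff: α = -γ = -1
Result: -1/(t - 7) + 1/(t - 7)² + 1/(t - 6)


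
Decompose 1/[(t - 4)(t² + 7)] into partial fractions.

Cover-up at t = 4: α = 1/(4² + 7) = 1/23. Then β = -α = -1/23, γ = -α·(0 + 4) = -4/23
Result: (1/23)/(t - 4) - ((1/23)t + 4/23)/(t² + 7)


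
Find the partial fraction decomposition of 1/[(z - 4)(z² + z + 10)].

Cover-up at z = 4: A = 1/(4² + 1·4 + 10) = 1/30. Then B = -A = -1/30, C = -A·(1 + 4) = -1/6
Result: (1/30)/(z - 4) - ((1/30)z + 1/6)/(z² + z + 10)


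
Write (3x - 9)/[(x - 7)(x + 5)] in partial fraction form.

At x=7: α = (3·7 - 9)/(7 + 5) = 1. At x=-5: β = (3·(-5) - 9)/(-5 - 7) = 2
Result: 1/(x - 7) + 2/(x + 5)


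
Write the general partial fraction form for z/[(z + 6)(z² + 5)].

Linear + irreducible quadratic: α/(z + 6) + (βz + γ)/(z² + 5)


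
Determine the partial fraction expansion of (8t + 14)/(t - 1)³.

(8t + 14) = A(t - 1)² + B(t - 1) + C. At t = 1: C = 8·1 + 14 = 22. Coefficients: A = 0, B = 8
Result: 8/(t - 1)² + 22/(t - 1)³


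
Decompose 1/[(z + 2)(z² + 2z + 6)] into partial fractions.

Cover-up at z = -2: P = 1/((-2)² + 2·(-2) + 6) = 1/6. Then Q = -P = -1/6, R = -P·(2 - 2) = 0
Result: (1/6)/(z + 2) - ((1/6)z)/(z² + 2z + 6)


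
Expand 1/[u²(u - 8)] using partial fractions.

Cover-up at u=8: C = 1/(8 - 0)² = 1/64. Cover-up at u=0: B = 1/(0 - 8) = -1/8. Comparing u² coeff: A = -C = -1/64
Result: (-1/64)/u - (1/8)/u² + (1/64)/(u - 8)


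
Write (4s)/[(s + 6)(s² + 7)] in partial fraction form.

At s=-6: P = (4·(-6) + 0)/((-6)² + 7) = -24/43. Q = -P = 24/43, R = 4 - (-6)·P = 28/43
Result: (-24/43)/(s + 6) + ((24/43)s + 28/43)/(s² + 7)


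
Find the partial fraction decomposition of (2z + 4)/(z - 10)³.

(2z + 4) = α(z - 10)² + β(z - 10) + γ. At z = 10: γ = 2·10 + 4 = 24. Coefficients: α = 0, β = 2
Result: 2/(z - 10)² + 24/(z - 10)³


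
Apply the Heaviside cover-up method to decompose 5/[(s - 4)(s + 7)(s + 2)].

Cover (s - 4), s=4: A = 5/[(4 + 7)(4 + 2)] = 5/66. Cover (s + 7), s=-7: B = 5/[(-7 - 4)(-7 + 2)] = 1/11. Cover (s + 2), s=-2: C = 5/[(-2 - 4)(-2 + 7)] = -1/6.
Result: (5/66)/(s - 4) + (1/11)/(s + 7) - (1/6)/(s + 2)


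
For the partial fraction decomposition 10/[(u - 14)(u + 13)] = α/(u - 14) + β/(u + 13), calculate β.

Cover-up at u = -13: β = 10/(-13 - 14) = -10/27


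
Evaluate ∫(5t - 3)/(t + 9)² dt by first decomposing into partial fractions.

Decompose: A = 5, B = 5·(-9) - 3 = -48, so (5t - 3)/(t + 9)² = 5/(t + 9) - 48/(t + 9)². Integrate: ∫ A/(t + 9) dt = 5 ln|(t + 9)|; ∫ B/(t + 9)² dt = 48/(t + 9). Sum: 5 ln|(t + 9)| + 48/(t + 9) + C


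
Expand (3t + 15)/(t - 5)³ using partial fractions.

(3t + 15) = α(t - 5)² + β(t - 5) + γ. At t = 5: γ = 3·5 + 15 = 30. Coefficients: α = 0, β = 3
Result: 3/(t - 5)² + 30/(t - 5)³


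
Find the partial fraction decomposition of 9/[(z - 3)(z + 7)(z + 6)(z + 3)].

Using Heaviside cover-up: (1/60)/(z - 3) - (9/40)/(z + 7) + (1/3)/(z + 6) - (1/8)/(z + 3)


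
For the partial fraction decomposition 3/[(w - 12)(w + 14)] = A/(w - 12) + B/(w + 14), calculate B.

Cover-up at w = -14: B = 3/(-14 - 12) = -3/26


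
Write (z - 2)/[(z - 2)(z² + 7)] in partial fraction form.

At z=2: A = (1·2 - 2)/(2² + 7) = 0. B = -A = 0, C = 1 - 2·A = 1
Result: (1)/(z² + 7)


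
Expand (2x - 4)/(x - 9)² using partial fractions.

(2x - 4) = P(x - 9) + Q. At x = 9: Q = 2·9 - 4 = 14. Coeff of x: P = 2
Result: 2/(x - 9) + 14/(x - 9)²


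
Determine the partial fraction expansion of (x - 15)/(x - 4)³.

(x - 15) = α(x - 4)² + β(x - 4) + γ. At x = 4: γ = 1·4 - 15 = -11. Coefficients: α = 0, β = 1
Result: 1/(x - 4)² - 11/(x - 4)³


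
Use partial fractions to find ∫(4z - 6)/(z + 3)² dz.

Decompose: P = 4, Q = 4·(-3) - 6 = -18, so (4z - 6)/(z + 3)² = 4/(z + 3) - 18/(z + 3)². Integrate: ∫ P/(z + 3) dz = 4 ln|(z + 3)|; ∫ Q/(z + 3)² dz = 18/(z + 3). Sum: 4 ln|(z + 3)| + 18/(z + 3) + C


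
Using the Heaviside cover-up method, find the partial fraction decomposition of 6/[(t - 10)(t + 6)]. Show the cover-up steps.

Cover (t - 10): set t=10, get P = 6/(10 + 6) = 3/8. Cover (t + 6): set t=-6, get Q = 6/(-6 - 10) = -3/8.
Result: (3/8)/(t - 10) - (3/8)/(t + 6)


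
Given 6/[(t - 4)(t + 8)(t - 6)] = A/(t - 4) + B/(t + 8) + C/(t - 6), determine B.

Cover-up at t = -8: B = 6/[(-8 - 4)(-8 - 6)] = 6/[(-12)(-14)] = 6/168 = 1/28


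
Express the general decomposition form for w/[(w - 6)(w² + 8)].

Linear + irreducible quadratic: A/(w - 6) + (Bw + C)/(w² + 8)


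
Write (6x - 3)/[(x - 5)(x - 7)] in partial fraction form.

At x=5: α = (6·5 - 3)/(5 - 7) = -27/2. At x=7: β = (6·7 - 3)/(7 - 5) = 39/2
Result: (-27/2)/(x - 5) + (39/2)/(x - 7)


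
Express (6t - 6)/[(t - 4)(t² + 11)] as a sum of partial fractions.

At t=4: P = (6·4 - 6)/(4² + 11) = 2/3. Q = -P = -2/3, R = 6 - 4·P = 10/3
Result: (2/3)/(t - 4) - ((2/3)t - 10/3)/(t² + 11)


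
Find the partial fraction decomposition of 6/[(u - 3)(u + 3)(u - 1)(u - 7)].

Using Heaviside cover-up: (-1/8)/(u - 3) - (1/40)/(u + 3) + (1/8)/(u - 1) + (1/40)/(u - 7)


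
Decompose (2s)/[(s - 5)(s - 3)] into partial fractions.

At s=5: α = (2·5 + 0)/(5 - 3) = 5. At s=3: β = (2·3 + 0)/(3 - 5) = -3
Result: 5/(s - 5) - 3/(s - 3)


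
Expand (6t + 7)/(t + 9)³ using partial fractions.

(6t + 7) = P(t + 9)² + Q(t + 9) + R. At t = -9: R = 6·(-9) + 7 = -47. Coefficients: P = 0, Q = 6
Result: 6/(t + 9)² - 47/(t + 9)³


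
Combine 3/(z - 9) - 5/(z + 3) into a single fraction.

Common denominator (z - 9)(z + 3). Numerator: 3(z + 3) - 5(z - 9) = (3z + 9) - (5z - 45) = -2z + 54
Result: (-2z + 54)/[(z - 9)(z + 3)]


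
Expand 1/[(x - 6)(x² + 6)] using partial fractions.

Cover-up at x = 6: α = 1/(6² + 6) = 1/42. Then β = -α = -1/42, γ = -α·(0 + 6) = -1/7
Result: (1/42)/(x - 6) - ((1/42)x + 1/7)/(x² + 6)


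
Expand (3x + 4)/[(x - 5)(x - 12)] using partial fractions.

At x=5: P = (3·5 + 4)/(5 - 12) = -19/7. At x=12: Q = (3·12 + 4)/(12 - 5) = 40/7
Result: (-19/7)/(x - 5) + (40/7)/(x - 12)


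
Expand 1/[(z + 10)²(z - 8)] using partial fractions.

Cover-up at z=8: R = 1/(8 + 10)² = 1/324. Cover-up at z=-10: Q = 1/(-10 - 8) = -1/18. Comparing z² coeff: P = -R = -1/324
Result: (-1/324)/(z + 10) - (1/18)/(z + 10)² + (1/324)/(z - 8)


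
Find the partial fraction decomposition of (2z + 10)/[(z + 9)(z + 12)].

At z=-9: P = (2·(-9) + 10)/(-9 + 12) = -8/3. At z=-12: Q = (2·(-12) + 10)/(-12 + 9) = 14/3
Result: (-8/3)/(z + 9) + (14/3)/(z + 12)


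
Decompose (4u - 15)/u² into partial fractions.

(4u - 15) = αu + β. At u = 0: β = 4·0 - 15 = -15. Coeff of u: α = 4
Result: 4/u - 15/u²


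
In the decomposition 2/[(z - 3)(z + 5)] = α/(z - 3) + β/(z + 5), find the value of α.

Cover-up at z = 3: α = 2/(3 + 5) = 2/8 = 1/4


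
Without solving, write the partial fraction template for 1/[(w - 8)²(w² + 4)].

Repeated linear + quadratic: A/(w - 8) + B/(w - 8)² + (Cw + D)/(w² + 4)


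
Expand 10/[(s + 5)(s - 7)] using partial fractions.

10/(s + 5)(s - 7) = P/(s + 5) + Q/(s - 7). P = 10/(-5 - 7) = -5/6, Q = 10/(7 + 5) = 5/6
Result: (-5/6)/(s + 5) + (5/6)/(s - 7)


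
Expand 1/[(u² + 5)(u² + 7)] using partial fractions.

Coefficient matching gives A = C = 0, B = 1/(7-5) = 1/2, D = -B = -1/2
Result: (1/2)/(u² + 5) - (1/2)/(u² + 7)


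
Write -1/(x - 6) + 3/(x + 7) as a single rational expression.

Common denominator (x - 6)(x + 7). Numerator: -1(x + 7) + 3(x - 6) = (-x - 7) + (3x - 18) = 2x - 25
Result: (2x - 25)/[(x - 6)(x + 7)]


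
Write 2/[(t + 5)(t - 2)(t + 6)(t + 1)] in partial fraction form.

Using Heaviside cover-up: (1/14)/(t + 5) + (1/84)/(t - 2) - (1/20)/(t + 6) - (1/30)/(t + 1)


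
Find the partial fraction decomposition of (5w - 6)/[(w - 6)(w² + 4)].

At w=6: A = (5·6 - 6)/(6² + 4) = 3/5. B = -A = -3/5, C = 5 - 6·A = 7/5
Result: (3/5)/(w - 6) - ((3/5)w - 7/5)/(w² + 4)


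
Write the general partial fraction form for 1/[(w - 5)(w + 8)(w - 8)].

Three distinct linear factors: A/(w - 5) + B/(w + 8) + C/(w - 8)


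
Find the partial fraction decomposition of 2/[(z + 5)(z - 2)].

2/(z + 5)(z - 2) = α/(z + 5) + β/(z - 2). α = 2/(-5 - 2) = -2/7, β = 2/(2 + 5) = 2/7
Result: (-2/7)/(z + 5) + (2/7)/(z - 2)


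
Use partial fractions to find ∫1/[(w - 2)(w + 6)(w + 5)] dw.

Cover-up: α = 1/56, β = 1/8, γ = -1/7. Decomposition: (1/56)/(w - 2) + (1/8)/(w + 6) - (1/7)/(w + 5). Integrate each term: (1/56) ln|(w - 2)| + (1/8) ln|(w + 6)| - (1/7) ln|(w + 5)| + C


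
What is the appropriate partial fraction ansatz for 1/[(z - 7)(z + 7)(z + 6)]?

Three distinct linear factors: α/(z - 7) + β/(z + 7) + γ/(z + 6)


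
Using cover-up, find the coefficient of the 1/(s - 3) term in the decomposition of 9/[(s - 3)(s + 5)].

Cover (s - 3), set s=3: 9/((s + 5) at s=3) = 9/(8) = 9/8


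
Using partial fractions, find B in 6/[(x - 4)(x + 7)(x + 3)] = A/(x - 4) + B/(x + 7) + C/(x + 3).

Cover-up at x = -7: B = 6/[(-7 - 4)(-7 + 3)] = 6/[(-11)(-4)] = 6/44 = 3/22


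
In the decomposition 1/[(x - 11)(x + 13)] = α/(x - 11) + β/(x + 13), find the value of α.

Cover-up at x = 11: α = 1/(11 + 13) = 1/24


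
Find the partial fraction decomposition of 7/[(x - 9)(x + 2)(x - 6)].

Using cover-up method: α = 7/33, β = 7/88, γ = -7/24
Result: (7/33)/(x - 9) + (7/88)/(x + 2) - (7/24)/(x - 6)


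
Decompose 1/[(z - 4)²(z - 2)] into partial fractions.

Cover-up at z=2: γ = 1/(2 - 4)² = 1/4. Cover-up at z=4: β = 1/(4 - 2) = 1/2. Comparing z² coeff: α = -γ = -1/4
Result: (-1/4)/(z - 4) + (1/2)/(z - 4)² + (1/4)/(z - 2)


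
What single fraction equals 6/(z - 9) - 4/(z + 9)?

Common denominator (z - 9)(z + 9). Numerator: 6(z + 9) - 4(z - 9) = (6z + 54) - (4z - 36) = 2z + 90
Result: (2z + 90)/[(z - 9)(z + 9)]


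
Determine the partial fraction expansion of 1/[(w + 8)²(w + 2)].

Cover-up at w=-2: R = 1/(-2 + 8)² = 1/36. Cover-up at w=-8: Q = 1/(-8 + 2) = -1/6. Comparing w² coeff: P = -R = -1/36
Result: (-1/36)/(w + 8) - (1/6)/(w + 8)² + (1/36)/(w + 2)


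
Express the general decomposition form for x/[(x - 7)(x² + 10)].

Linear + irreducible quadratic: P/(x - 7) + (Qx + R)/(x² + 10)


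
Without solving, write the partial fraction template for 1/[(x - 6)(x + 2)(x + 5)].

Three distinct linear factors: A/(x - 6) + B/(x + 2) + C/(x + 5)


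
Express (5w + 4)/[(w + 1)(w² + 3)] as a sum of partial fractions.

At w=-1: P = (5·(-1) + 4)/((-1)² + 3) = -1/4. Q = -P = 1/4, R = 5 - (-1)·P = 19/4
Result: (-1/4)/(w + 1) + ((1/4)w + 19/4)/(w² + 3)


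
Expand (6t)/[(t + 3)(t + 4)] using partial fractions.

At t=-3: A = (6·(-3) + 0)/(-3 + 4) = -18. At t=-4: B = (6·(-4) + 0)/(-4 + 3) = 24
Result: -18/(t + 3) + 24/(t + 4)


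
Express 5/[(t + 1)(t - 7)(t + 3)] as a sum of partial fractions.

Using cover-up method: α = -5/16, β = 1/16, γ = 1/4
Result: (-5/16)/(t + 1) + (1/16)/(t - 7) + (1/4)/(t + 3)


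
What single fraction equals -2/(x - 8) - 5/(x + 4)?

Common denominator (x - 8)(x + 4). Numerator: -2(x + 4) - 5(x - 8) = (-2x - 8) - (5x - 40) = -7x + 32
Result: (-7x + 32)/[(x - 8)(x + 4)]


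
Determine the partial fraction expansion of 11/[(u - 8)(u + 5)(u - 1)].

Using cover-up method: A = 11/91, B = 11/78, C = -11/42
Result: (11/91)/(u - 8) + (11/78)/(u + 5) - (11/42)/(u - 1)


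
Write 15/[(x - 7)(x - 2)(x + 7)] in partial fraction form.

Using cover-up method: P = 3/14, Q = -1/3, R = 5/42
Result: (3/14)/(x - 7) - (1/3)/(x - 2) + (5/42)/(x + 7)


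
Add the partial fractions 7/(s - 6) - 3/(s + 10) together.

Common denominator (s - 6)(s + 10). Numerator: 7(s + 10) - 3(s - 6) = (7s + 70) - (3s - 18) = 4s + 88
Result: (4s + 88)/[(s - 6)(s + 10)]


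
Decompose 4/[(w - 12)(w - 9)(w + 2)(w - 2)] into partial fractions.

Using Heaviside cover-up: (1/105)/(w - 12) - (4/231)/(w - 9) - (1/154)/(w + 2) + (1/70)/(w - 2)


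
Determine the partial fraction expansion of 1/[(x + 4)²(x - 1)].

Cover-up at x=1: γ = 1/(1 + 4)² = 1/25. Cover-up at x=-4: β = 1/(-4 - 1) = -1/5. Comparing x² coeff: α = -γ = -1/25
Result: (-1/25)/(x + 4) - (1/5)/(x + 4)² + (1/25)/(x - 1)


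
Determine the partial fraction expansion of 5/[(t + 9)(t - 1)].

5/(t + 9)(t - 1) = P/(t + 9) + Q/(t - 1). P = 5/(-9 - 1) = -1/2, Q = 5/(1 + 9) = 1/2
Result: (-1/2)/(t + 9) + (1/2)/(t - 1)
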